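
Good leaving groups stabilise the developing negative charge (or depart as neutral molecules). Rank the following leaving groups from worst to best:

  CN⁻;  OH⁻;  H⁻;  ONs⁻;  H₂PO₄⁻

H⁻ < OH⁻ < CN⁻ < H₂PO₄⁻ < ONs⁻

ONs⁻: pKₐ(p-O₂NC₆H₄SO₃H) ≈ -3.5
H₂PO₄⁻: pKₐ(H₃PO₄) ≈ 2.1
CN⁻: pKₐ(HCN) ≈ 9.2
OH⁻: pKₐ(H₂O) ≈ 15.7
H⁻: pKₐ(H₂) ≈ 36
The question asks for worst first, so the sequence is read in increasing leaving-group ability.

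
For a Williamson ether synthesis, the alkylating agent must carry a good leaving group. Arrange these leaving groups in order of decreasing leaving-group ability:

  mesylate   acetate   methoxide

mesylate > acetate > methoxide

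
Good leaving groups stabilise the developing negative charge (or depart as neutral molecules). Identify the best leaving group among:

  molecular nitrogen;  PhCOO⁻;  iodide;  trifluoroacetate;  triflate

molecular nitrogen

Leaving-group ability tracks the stability of the departed species; conjugate-acid pKₐ is the usual yardstick (lower pKₐ → better LG).
molecular nitrogen: no meaningful conjugate acid; N₂ departs as an exceptionally stable neutral molecule
triflate: pKₐ(CF₃SO₃H (triflic acid)) ≈ -14
iodide: pKₐ(HI) ≈ -10
trifluoroacetate: pKₐ(CF₃COOH) ≈ 0.2
PhCOO⁻: pKₐ(C₆H₅COOH) ≈ 4.2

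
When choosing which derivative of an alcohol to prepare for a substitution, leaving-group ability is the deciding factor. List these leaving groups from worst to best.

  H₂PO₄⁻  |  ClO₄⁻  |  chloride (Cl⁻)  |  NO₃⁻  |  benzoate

The more stable X⁻ (or X) is on its own — i.e. the weaker a base it is — the better a leaving group it makes.
ClO₄⁻: pKₐ(HClO₄) ≈ -10
chloride (Cl⁻): pKₐ(HCl) ≈ -7
NO₃⁻: pKₐ(HNO₃) ≈ -1.3
H₂PO₄⁻: pKₐ(H₃PO₄) ≈ 2.1
benzoate: pKₐ(C₆H₅COOH) ≈ 4.2
Listed from poorest to best leaving group as asked.

benzoate < H₂PO₄⁻ < NO₃⁻ < chloride (Cl⁻) < ClO₄⁻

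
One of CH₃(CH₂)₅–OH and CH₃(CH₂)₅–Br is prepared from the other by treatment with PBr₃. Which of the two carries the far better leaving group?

CH₃(CH₂)₅–Br

From CH₃(CH₂)₅–OH the departing group would be OH⁻ (pKₐ(H₂O) ≈ 15.7). Strong base; essentially never leaves without prior activation.
From CH₃(CH₂)₅–Br the leaving group is Br⁻ (pKₐ(HBr) ≈ -9). Weak base; good leaving group.
Treatment with PBr₃ works by replacing the hydroxyl with bromide, making CH₃(CH₂)₅–Br enormously more reactive.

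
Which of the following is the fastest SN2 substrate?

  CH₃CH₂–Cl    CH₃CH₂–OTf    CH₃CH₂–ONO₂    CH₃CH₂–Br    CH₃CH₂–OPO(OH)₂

Identical carbon frameworks mean the comparison reduces to leaving-group quality.
A good leaving group is a weak base: the lower the pKₐ of its conjugate acid, the more readily it departs.
CH₃CH₂–OTf loses OTf⁻: pKₐ(CF₃SO₃H (triflic acid)) ≈ -14
CH₃CH₂–Br loses Br⁻: pKₐ(HBr) ≈ -9
CH₃CH₂–Cl loses Cl⁻: pKₐ(HCl) ≈ -7
CH₃CH₂–ONO₂ loses NO₃⁻: pKₐ(HNO₃) ≈ -1.3
CH₃CH₂–OPO(OH)₂ loses H₂PO₄⁻: pKₐ(H₃PO₄) ≈ 2.1

CH₃CH₂–OTf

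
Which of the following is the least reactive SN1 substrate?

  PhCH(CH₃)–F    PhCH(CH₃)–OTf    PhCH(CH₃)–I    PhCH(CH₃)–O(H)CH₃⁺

The skeletons are identical, so relative rate is governed entirely by leaving-group ability.
The more stable X⁻ (or X) is on its own — i.e. the weaker a base it is — the better a leaving group it makes.
PhCH(CH₃)–OTf loses OTf⁻: pKₐ(CF₃SO₃H (triflic acid)) ≈ -14
PhCH(CH₃)–I loses I⁻: pKₐ(HI) ≈ -10
PhCH(CH₃)–O(H)CH₃⁺ loses R'OH: pKₐ(R'OH₂⁺) ≈ -2.4
PhCH(CH₃)–F loses F⁻: pKₐ(HF) ≈ 3.2

PhCH(CH₃)–F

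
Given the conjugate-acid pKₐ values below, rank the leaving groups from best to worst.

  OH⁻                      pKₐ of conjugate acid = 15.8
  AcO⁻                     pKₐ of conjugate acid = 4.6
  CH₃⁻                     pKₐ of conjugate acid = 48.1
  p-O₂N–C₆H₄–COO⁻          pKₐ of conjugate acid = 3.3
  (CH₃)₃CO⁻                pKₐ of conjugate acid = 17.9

Lower conjugate-acid pKₐ ⇒ weaker base ⇒ better leaving group.
Sorting by the given values: p-O₂N–C₆H₄–COO⁻ (3.3), AcO⁻ (4.6), OH⁻ (15.8), (CH₃)₃CO⁻ (17.9), CH₃⁻ (48.1).

p-O₂N–C₆H₄–COO⁻ > AcO⁻ > OH⁻ > (CH₃)₃CO⁻ > CH₃⁻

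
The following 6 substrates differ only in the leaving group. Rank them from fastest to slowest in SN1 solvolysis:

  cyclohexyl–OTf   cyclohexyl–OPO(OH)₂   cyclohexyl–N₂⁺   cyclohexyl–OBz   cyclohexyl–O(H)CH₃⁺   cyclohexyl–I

Identical carbon frameworks mean the comparison reduces to leaving-group quality.
Rank by basicity of the departing species: weakest base leaves most easily.
cyclohexyl–N₂⁺ loses N₂: no meaningful conjugate acid; N₂ departs as an exceptionally stable neutral molecule
cyclohexyl–OTf loses OTf⁻: pKₐ(CF₃SO₃H (triflic acid)) ≈ -14
cyclohexyl–I loses I⁻: pKₐ(HI) ≈ -10
cyclohexyl–O(H)CH₃⁺ loses R'OH: pKₐ(R'OH₂⁺) ≈ -2.4
cyclohexyl–OPO(OH)₂ loses H₂PO₄⁻: pKₐ(H₃PO₄) ≈ 2.1
cyclohexyl–OBz loses PhCOO⁻: pKₐ(C₆H₅COOH) ≈ 4.2

cyclohexyl–N₂⁺ > cyclohexyl–OTf > cyclohexyl–I > cyclohexyl–O(H)CH₃⁺ > cyclohexyl–OPO(OH)₂ > cyclohexyl–OBz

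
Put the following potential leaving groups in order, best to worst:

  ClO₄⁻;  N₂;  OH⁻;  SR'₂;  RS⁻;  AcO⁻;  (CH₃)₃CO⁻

N₂ > ClO₄⁻ > SR'₂ > AcO⁻ > RS⁻ > OH⁻ > (CH₃)₃CO⁻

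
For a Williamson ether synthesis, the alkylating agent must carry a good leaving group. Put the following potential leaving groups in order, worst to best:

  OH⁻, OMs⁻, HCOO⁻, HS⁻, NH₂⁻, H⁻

Rank by basicity of the departing species: weakest base leaves most easily.
OMs⁻: pKₐ(CH₃SO₃H (MsOH)) ≈ -1.9 — resonance-delocalised alkanesulfonate
HCOO⁻: pKₐ(HCOOH) ≈ 3.8
HS⁻: pKₐ(H₂S) ≈ 7
OH⁻: pKₐ(H₂O) ≈ 15.7 — strong base; essentially never leaves without prior activation
H⁻: pKₐ(H₂) ≈ 36 — extremely strong base; leaves only in special hydride-transfer contexts
NH₂⁻: pKₐ(NH₃) ≈ 38
Listed from poorest to best leaving group as asked.

NH₂⁻ < H⁻ < OH⁻ < HS⁻ < HCOO⁻ < OMs⁻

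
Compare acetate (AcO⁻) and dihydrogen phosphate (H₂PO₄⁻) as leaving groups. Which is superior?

dihydrogen phosphate (H₂PO₄⁻) is the better leaving group.
pKₐ(H₃PO₄) ≈ 2.1 versus pKₐ(CH₃COOH) ≈ 4.8: dihydrogen phosphate (H₂PO₄⁻) is the much weaker base.
Moderate base; biological leaving group after further activation.

dihydrogen phosphate (H₂PO₄⁻)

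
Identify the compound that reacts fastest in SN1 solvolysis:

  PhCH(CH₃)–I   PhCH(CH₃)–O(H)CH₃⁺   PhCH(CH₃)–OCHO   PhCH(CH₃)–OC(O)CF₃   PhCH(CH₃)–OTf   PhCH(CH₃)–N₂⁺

The skeletons are identical, so relative rate is governed entirely by leaving-group ability.
The more stable X⁻ (or X) is on its own — i.e. the weaker a base it is — the better a leaving group it makes.
PhCH(CH₃)–N₂⁺ loses N₂: no meaningful conjugate acid; N₂ departs as an exceptionally stable neutral molecule
PhCH(CH₃)–OTf loses OTf⁻: pKₐ(CF₃SO₃H (triflic acid)) ≈ -14
PhCH(CH₃)–I loses I⁻: pKₐ(HI) ≈ -10
PhCH(CH₃)–O(H)CH₃⁺ loses R'OH: pKₐ(R'OH₂⁺) ≈ -2.4
PhCH(CH₃)–OC(O)CF₃ loses CF₃COO⁻: pKₐ(CF₃COOH) ≈ 0.2
PhCH(CH₃)–OCHO loses HCOO⁻: pKₐ(HCOOH) ≈ 3.8

PhCH(CH₃)–N₂⁺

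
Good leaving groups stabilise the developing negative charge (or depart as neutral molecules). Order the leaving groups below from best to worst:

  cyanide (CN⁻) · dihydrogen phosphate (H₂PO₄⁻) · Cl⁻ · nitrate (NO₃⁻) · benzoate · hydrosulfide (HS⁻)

Cl⁻ > nitrate (NO₃⁻) > dihydrogen phosphate (H₂PO₄⁻) > benzoate > hydrosulfide (HS⁻) > cyanide (CN⁻)

The more stable X⁻ (or X) is on its own — i.e. the weaker a base it is — the better a leaving group it makes.
Cl⁻: pKₐ(HCl) ≈ -7
nitrate (NO₃⁻): pKₐ(HNO₃) ≈ -1.3
dihydrogen phosphate (H₂PO₄⁻): pKₐ(H₃PO₄) ≈ 2.1
benzoate: pKₐ(C₆H₅COOH) ≈ 4.2 — aryl carboxylate
hydrosulfide (HS⁻): pKₐ(H₂S) ≈ 7 — larger and more polarisable than the oxygen analogue
cyanide (CN⁻): pKₐ(HCN) ≈ 9.2 — sp carbon stabilises the charge somewhat, but still a poor LG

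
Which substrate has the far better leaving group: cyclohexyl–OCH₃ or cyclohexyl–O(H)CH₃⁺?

From cyclohexyl–OCH₃ the departing group would be CH₃O⁻ (pKₐ(CH₃OH) ≈ 15.5). Strong base; alkoxides do not leave unassisted.
From cyclohexyl–O(H)CH₃⁺ the leaving group is R'OH (pKₐ(R'OH₂⁺) ≈ -2.4). Neutral; leaves from a protonated ether (an oxonium ion, R–O(H)R'⁺).
(In practice cyclohexyl–O(H)CH₃⁺ is made from cyclohexyl–OCH₃ by protonation with concentrated HI, allowing neutral methanol, rather than methoxide, to depart.)

cyclohexyl–O(H)CH₃⁺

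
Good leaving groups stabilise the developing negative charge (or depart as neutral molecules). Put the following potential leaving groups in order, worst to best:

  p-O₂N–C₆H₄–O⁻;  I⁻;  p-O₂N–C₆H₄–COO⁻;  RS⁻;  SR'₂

RS⁻ < p-O₂N–C₆H₄–O⁻ < p-O₂N–C₆H₄–COO⁻ < SR'₂ < I⁻

The more stable X⁻ (or X) is on its own — i.e. the weaker a base it is — the better a leaving group it makes.
I⁻: pKₐ(HI) ≈ -10
SR'₂: pKₐ(R'₂SH⁺) ≈ -7 — neutral; leaves from a sulfonium salt (R–SR'₂⁺)
p-O₂N–C₆H₄–COO⁻: pKₐ(p-nitrobenzoic acid) ≈ 3.4 — electron-withdrawing nitro group stabilises the carboxylate
p-O₂N–C₆H₄–O⁻: pKₐ(p-nitrophenol) ≈ 7.2 — nitro group delocalises the charge; the classic chromogenic LG
RS⁻: pKₐ(RSH (a thiol)) ≈ 10.5 — moderately basic; rarely leaves without activation
Reversing gives the worst-to-best order requested.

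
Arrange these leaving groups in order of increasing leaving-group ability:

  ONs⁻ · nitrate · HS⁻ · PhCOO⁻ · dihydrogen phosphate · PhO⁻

PhO⁻ < HS⁻ < PhCOO⁻ < dihydrogen phosphate < nitrate < ONs⁻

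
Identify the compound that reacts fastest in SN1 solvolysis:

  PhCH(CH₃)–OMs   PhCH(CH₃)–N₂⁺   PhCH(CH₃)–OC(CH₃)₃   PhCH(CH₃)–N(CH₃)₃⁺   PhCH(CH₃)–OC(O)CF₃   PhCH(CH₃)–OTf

PhCH(CH₃)–N₂⁺

With the same alkyl group throughout, only the leaving group differentiates the rates.
A good leaving group is a weak base: the lower the pKₐ of its conjugate acid, the more readily it departs.
PhCH(CH₃)–N₂⁺ loses N₂: no meaningful conjugate acid; N₂ departs as an exceptionally stable neutral molecule
PhCH(CH₃)–OTf loses OTf⁻: pKₐ(CF₃SO₃H (triflic acid)) ≈ -14
PhCH(CH₃)–OMs loses OMs⁻: pKₐ(CH₃SO₃H (MsOH)) ≈ -1.9
PhCH(CH₃)–OC(O)CF₃ loses CF₃COO⁻: pKₐ(CF₃COOH) ≈ 0.2
PhCH(CH₃)–N(CH₃)₃⁺ loses NR'₃: pKₐ(R'₃NH⁺) ≈ 10.7
PhCH(CH₃)–OC(CH₃)₃ loses (CH₃)₃CO⁻: pKₐ(t-BuOH) ≈ 18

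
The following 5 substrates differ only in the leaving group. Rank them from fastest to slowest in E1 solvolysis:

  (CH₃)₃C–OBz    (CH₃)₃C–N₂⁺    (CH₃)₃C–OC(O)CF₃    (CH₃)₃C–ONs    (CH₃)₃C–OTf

(CH₃)₃C–N₂⁺ > (CH₃)₃C–OTf > (CH₃)₃C–ONs > (CH₃)₃C–OC(O)CF₃ > (CH₃)₃C–OBz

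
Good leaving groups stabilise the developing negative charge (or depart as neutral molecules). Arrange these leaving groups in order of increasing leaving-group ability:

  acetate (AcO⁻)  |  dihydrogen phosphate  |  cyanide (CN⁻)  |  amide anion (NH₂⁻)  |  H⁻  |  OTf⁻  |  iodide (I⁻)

OTf⁻: pKₐ(CF₃SO₃H (triflic acid)) ≈ -14 — charge spread over three oxygens and a CF₃ group; the premier leaving group in synthesis
iodide (I⁻): pKₐ(HI) ≈ -10
dihydrogen phosphate: pKₐ(H₃PO₄) ≈ 2.1 — moderate base; biological leaving group after further activation
acetate (AcO⁻): pKₐ(CH₃COOH) ≈ 4.8
cyanide (CN⁻): pKₐ(HCN) ≈ 9.2
H⁻: pKₐ(H₂) ≈ 36
amide anion (NH₂⁻): pKₐ(NH₃) ≈ 38
The question asks for worst first, so the sequence is read in increasing leaving-group ability.

amide anion (NH₂⁻) < H⁻ < cyanide (CN⁻) < acetate (AcO⁻) < dihydrogen phosphate < iodide (I⁻) < OTf⁻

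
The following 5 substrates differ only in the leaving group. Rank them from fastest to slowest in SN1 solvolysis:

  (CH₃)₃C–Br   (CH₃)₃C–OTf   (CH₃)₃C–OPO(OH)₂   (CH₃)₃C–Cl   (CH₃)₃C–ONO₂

(CH₃)₃C–OTf > (CH₃)₃C–Br > (CH₃)₃C–Cl > (CH₃)₃C–ONO₂ > (CH₃)₃C–OPO(OH)₂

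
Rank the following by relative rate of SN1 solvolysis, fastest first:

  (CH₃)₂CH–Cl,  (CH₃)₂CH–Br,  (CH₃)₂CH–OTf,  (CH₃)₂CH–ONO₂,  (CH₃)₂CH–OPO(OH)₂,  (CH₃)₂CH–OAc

(CH₃)₂CH–OTf > (CH₃)₂CH–Br > (CH₃)₂CH–Cl > (CH₃)₂CH–ONO₂ > (CH₃)₂CH–OPO(OH)₂ > (CH₃)₂CH–OAc

With the same alkyl group throughout, only the leaving group differentiates the rates.
A good leaving group is a weak base: the lower the pKₐ of its conjugate acid, the more readily it departs.
(CH₃)₂CH–OTf loses OTf⁻: pKₐ(CF₃SO₃H (triflic acid)) ≈ -14
(CH₃)₂CH–Br loses Br⁻: pKₐ(HBr) ≈ -9
(CH₃)₂CH–Cl loses Cl⁻: pKₐ(HCl) ≈ -7
(CH₃)₂CH–ONO₂ loses NO₃⁻: pKₐ(HNO₃) ≈ -1.3
(CH₃)₂CH–OPO(OH)₂ loses H₂PO₄⁻: pKₐ(H₃PO₄) ≈ 2.1
(CH₃)₂CH–OAc loses AcO⁻: pKₐ(CH₃COOH) ≈ 4.8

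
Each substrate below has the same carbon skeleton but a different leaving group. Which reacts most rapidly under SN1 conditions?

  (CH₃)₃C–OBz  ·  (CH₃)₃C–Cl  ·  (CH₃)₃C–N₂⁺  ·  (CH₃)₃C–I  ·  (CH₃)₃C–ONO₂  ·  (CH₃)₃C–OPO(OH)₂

(CH₃)₃C–N₂⁺

With the same alkyl group throughout, only the leaving group differentiates the rates.
The more stable X⁻ (or X) is on its own — i.e. the weaker a base it is — the better a leaving group it makes.
(CH₃)₃C–N₂⁺ loses N₂: no meaningful conjugate acid; N₂ departs as an exceptionally stable neutral molecule
(CH₃)₃C–I loses I⁻: pKₐ(HI) ≈ -10
(CH₃)₃C–Cl loses Cl⁻: pKₐ(HCl) ≈ -7
(CH₃)₃C–ONO₂ loses NO₃⁻: pKₐ(HNO₃) ≈ -1.3
(CH₃)₃C–OPO(OH)₂ loses H₂PO₄⁻: pKₐ(H₃PO₄) ≈ 2.1
(CH₃)₃C–OBz loses PhCOO⁻: pKₐ(C₆H₅COOH) ≈ 4.2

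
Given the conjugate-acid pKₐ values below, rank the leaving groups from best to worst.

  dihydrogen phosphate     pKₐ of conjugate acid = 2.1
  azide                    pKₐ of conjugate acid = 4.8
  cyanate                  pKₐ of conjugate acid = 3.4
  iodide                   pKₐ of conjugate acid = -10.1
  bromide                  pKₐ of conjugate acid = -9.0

Lower conjugate-acid pKₐ ⇒ weaker base ⇒ better leaving group.
Sorting by the given values: iodide (-10.1), bromide (-9.0), dihydrogen phosphate (2.1), cyanate (3.4), azide (4.8).

iodide > bromide > dihydrogen phosphate > cyanate > azide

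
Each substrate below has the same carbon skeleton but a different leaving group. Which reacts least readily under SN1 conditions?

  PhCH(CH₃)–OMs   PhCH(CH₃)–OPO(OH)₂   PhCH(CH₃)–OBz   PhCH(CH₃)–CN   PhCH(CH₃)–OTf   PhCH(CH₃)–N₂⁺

PhCH(CH₃)–CN

Same R in every case — rank the leaving groups.
The more stable X⁻ (or X) is on its own — i.e. the weaker a base it is — the better a leaving group it makes.
PhCH(CH₃)–N₂⁺ loses N₂: no meaningful conjugate acid; N₂ departs as an exceptionally stable neutral molecule
PhCH(CH₃)–OTf loses OTf⁻: pKₐ(CF₃SO₃H (triflic acid)) ≈ -14
PhCH(CH₃)–OMs loses OMs⁻: pKₐ(CH₃SO₃H (MsOH)) ≈ -1.9
PhCH(CH₃)–OPO(OH)₂ loses H₂PO₄⁻: pKₐ(H₃PO₄) ≈ 2.1
PhCH(CH₃)–OBz loses PhCOO⁻: pKₐ(C₆H₅COOH) ≈ 4.2
PhCH(CH₃)–CN loses CN⁻: pKₐ(HCN) ≈ 9.2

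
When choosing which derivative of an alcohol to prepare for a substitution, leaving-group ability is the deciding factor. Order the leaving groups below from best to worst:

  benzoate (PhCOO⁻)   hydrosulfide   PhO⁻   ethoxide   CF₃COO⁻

CF₃COO⁻ > benzoate (PhCOO⁻) > hydrosulfide > PhO⁻ > ethoxide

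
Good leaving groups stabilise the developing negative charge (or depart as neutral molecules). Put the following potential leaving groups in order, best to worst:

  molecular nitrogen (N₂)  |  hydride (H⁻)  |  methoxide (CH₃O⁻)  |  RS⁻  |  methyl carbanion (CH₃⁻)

molecular nitrogen (N₂) > RS⁻ > methoxide (CH₃O⁻) > hydride (H⁻) > methyl carbanion (CH₃⁻)

The more stable X⁻ (or X) is on its own — i.e. the weaker a base it is — the better a leaving group it makes.
molecular nitrogen (N₂): no meaningful conjugate acid; N₂ departs as an exceptionally stable neutral molecule
RS⁻: pKₐ(RSH (a thiol)) ≈ 10.5
methoxide (CH₃O⁻): pKₐ(CH₃OH) ≈ 15.5
hydride (H⁻): pKₐ(H₂) ≈ 36
methyl carbanion (CH₃⁻): pKₐ(CH₄) ≈ 48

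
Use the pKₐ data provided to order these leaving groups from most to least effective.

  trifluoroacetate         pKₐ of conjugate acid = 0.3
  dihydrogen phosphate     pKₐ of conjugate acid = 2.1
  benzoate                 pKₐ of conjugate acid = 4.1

trifluoroacetate > dihydrogen phosphate > benzoate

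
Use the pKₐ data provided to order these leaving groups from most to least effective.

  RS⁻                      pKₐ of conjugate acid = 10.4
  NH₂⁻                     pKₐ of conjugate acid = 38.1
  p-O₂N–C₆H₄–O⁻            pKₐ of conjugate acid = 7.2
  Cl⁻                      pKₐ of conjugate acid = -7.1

Lower conjugate-acid pKₐ ⇒ weaker base ⇒ better leaving group.
Sorting by the given values: Cl⁻ (-7.1), p-O₂N–C₆H₄–O⁻ (7.2), RS⁻ (10.4), NH₂⁻ (38.1).

Cl⁻ > p-O₂N–C₆H₄–O⁻ > RS⁻ > NH₂⁻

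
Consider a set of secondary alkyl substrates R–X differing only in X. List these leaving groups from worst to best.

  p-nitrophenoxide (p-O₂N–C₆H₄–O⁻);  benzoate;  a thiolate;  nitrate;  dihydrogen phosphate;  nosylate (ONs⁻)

a thiolate < p-nitrophenoxide (p-O₂N–C₆H₄–O⁻) < benzoate < dihydrogen phosphate < nitrate < nosylate (ONs⁻)

The more stable X⁻ (or X) is on its own — i.e. the weaker a base it is — the better a leaving group it makes.
nosylate (ONs⁻): pKₐ(p-O₂NC₆H₄SO₃H) ≈ -3.5
nitrate: pKₐ(HNO₃) ≈ -1.3
dihydrogen phosphate: pKₐ(H₃PO₄) ≈ 2.1 — moderate base; biological leaving group after further activation
benzoate: pKₐ(C₆H₅COOH) ≈ 4.2 — aryl carboxylate
p-nitrophenoxide (p-O₂N–C₆H₄–O⁻): pKₐ(p-nitrophenol) ≈ 7.2 — nitro group delocalises the charge; the classic chromogenic LG
a thiolate: pKₐ(RSH (a thiol)) ≈ 10.5
Reversing gives the worst-to-best order requested.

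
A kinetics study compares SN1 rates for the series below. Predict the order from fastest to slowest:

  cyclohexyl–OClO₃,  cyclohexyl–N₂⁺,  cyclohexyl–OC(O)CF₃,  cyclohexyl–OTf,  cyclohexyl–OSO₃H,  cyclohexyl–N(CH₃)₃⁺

Identical carbon frameworks mean the comparison reduces to leaving-group quality.
The more stable X⁻ (or X) is on its own — i.e. the weaker a base it is — the better a leaving group it makes.
cyclohexyl–N₂⁺ loses N₂: no meaningful conjugate acid; N₂ departs as an exceptionally stable neutral molecule
cyclohexyl–OTf loses OTf⁻: pKₐ(CF₃SO₃H (triflic acid)) ≈ -14
cyclohexyl–OClO₃ loses ClO₄⁻: pKₐ(HClO₄) ≈ -10
cyclohexyl–OSO₃H loses HSO₄⁻: pKₐ(H₂SO₄) ≈ -3
cyclohexyl–OC(O)CF₃ loses CF₃COO⁻: pKₐ(CF₃COOH) ≈ 0.2
cyclohexyl–N(CH₃)₃⁺ loses NR'₃: pKₐ(R'₃NH⁺) ≈ 10.7

cyclohexyl–N₂⁺ > cyclohexyl–OTf > cyclohexyl–OClO₃ > cyclohexyl–OSO₃H > cyclohexyl–OC(O)CF₃ > cyclohexyl–N(CH₃)₃⁺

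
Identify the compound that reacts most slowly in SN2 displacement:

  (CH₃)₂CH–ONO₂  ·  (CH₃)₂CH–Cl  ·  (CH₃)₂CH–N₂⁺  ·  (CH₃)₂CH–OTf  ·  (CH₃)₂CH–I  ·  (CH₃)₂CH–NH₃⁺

Same R in every case — rank the leaving groups.
Leaving-group ability tracks the stability of the departed species; conjugate-acid pKₐ is the usual yardstick (lower pKₐ → better LG).
(CH₃)₂CH–N₂⁺ loses N₂: no meaningful conjugate acid; N₂ departs as an exceptionally stable neutral molecule
(CH₃)₂CH–OTf loses OTf⁻: pKₐ(CF₃SO₃H (triflic acid)) ≈ -14
(CH₃)₂CH–I loses I⁻: pKₐ(HI) ≈ -10
(CH₃)₂CH–Cl loses Cl⁻: pKₐ(HCl) ≈ -7
(CH₃)₂CH–ONO₂ loses NO₃⁻: pKₐ(HNO₃) ≈ -1.3
(CH₃)₂CH–NH₃⁺ loses NH₃: pKₐ(NH₄⁺) ≈ 9.2

(CH₃)₂CH–NH₃⁺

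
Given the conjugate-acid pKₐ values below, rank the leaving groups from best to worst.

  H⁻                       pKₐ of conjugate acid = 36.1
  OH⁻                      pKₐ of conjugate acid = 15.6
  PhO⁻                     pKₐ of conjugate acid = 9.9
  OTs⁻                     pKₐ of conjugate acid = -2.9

Lower conjugate-acid pKₐ ⇒ weaker base ⇒ better leaving group.
Sorting by the given values: OTs⁻ (-2.9), PhO⁻ (9.9), OH⁻ (15.6), H⁻ (36.1).

OTs⁻ > PhO⁻ > OH⁻ > H⁻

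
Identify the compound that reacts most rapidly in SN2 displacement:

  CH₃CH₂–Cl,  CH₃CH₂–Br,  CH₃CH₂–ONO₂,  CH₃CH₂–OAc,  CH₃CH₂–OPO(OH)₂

CH₃CH₂–Br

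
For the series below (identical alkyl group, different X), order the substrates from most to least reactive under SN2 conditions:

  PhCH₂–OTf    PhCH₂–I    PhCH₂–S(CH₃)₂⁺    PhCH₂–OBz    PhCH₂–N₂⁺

Identical carbon frameworks mean the comparison reduces to leaving-group quality.
Rank by basicity of the departing species: weakest base leaves most easily.
PhCH₂–N₂⁺ loses N₂: no meaningful conjugate acid; N₂ departs as an exceptionally stable neutral molecule
PhCH₂–OTf loses OTf⁻: pKₐ(CF₃SO₃H (triflic acid)) ≈ -14
PhCH₂–I loses I⁻: pKₐ(HI) ≈ -10
PhCH₂–S(CH₃)₂⁺ loses SR'₂: pKₐ(R'₂SH⁺) ≈ -7
PhCH₂–OBz loses PhCOO⁻: pKₐ(C₆H₅COOH) ≈ 4.2

PhCH₂–N₂⁺ > PhCH₂–OTf > PhCH₂–I > PhCH₂–S(CH₃)₂⁺ > PhCH₂–OBz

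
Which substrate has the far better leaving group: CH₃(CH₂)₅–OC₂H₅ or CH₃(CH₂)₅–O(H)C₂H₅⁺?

CH₃(CH₂)₅–O(H)C₂H₅⁺

From CH₃(CH₂)₅–OC₂H₅ the departing group would be CH₃CH₂O⁻ (pKₐ(CH₃CH₂OH) ≈ 16). Strong base; alkoxides do not leave unassisted.
From CH₃(CH₂)₅–O(H)C₂H₅⁺ the leaving group is R'OH (pKₐ(R'OH₂⁺) ≈ -2.4). Neutral; leaves from a protonated ether (an oxonium ion, R–O(H)R'⁺).
(In practice CH₃(CH₂)₅–O(H)C₂H₅⁺ is made from CH₃(CH₂)₅–OC₂H₅ by protonation with concentrated HBr, allowing neutral ethanol, rather than ethoxide, to depart.)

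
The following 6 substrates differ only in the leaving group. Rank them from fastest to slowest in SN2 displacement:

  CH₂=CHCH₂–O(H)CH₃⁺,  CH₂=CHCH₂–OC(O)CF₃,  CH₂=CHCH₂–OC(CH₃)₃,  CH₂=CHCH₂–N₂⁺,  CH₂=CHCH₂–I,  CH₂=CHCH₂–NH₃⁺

With the same alkyl group throughout, only the leaving group differentiates the rates.
Leaving-group ability tracks the stability of the departed species; conjugate-acid pKₐ is the usual yardstick (lower pKₐ → better LG).
CH₂=CHCH₂–N₂⁺ loses N₂: no meaningful conjugate acid; N₂ departs as an exceptionally stable neutral molecule
CH₂=CHCH₂–I loses I⁻: pKₐ(HI) ≈ -10
CH₂=CHCH₂–O(H)CH₃⁺ loses R'OH: pKₐ(R'OH₂⁺) ≈ -2.4
CH₂=CHCH₂–OC(O)CF₃ loses CF₃COO⁻: pKₐ(CF₃COOH) ≈ 0.2
CH₂=CHCH₂–NH₃⁺ loses NH₃: pKₐ(NH₄⁺) ≈ 9.2
CH₂=CHCH₂–OC(CH₃)₃ loses (CH₃)₃CO⁻: pKₐ(t-BuOH) ≈ 18

CH₂=CHCH₂–N₂⁺ > CH₂=CHCH₂–I > CH₂=CHCH₂–O(H)CH₃⁺ > CH₂=CHCH₂–OC(O)CF₃ > CH₂=CHCH₂–NH₃⁺ > CH₂=CHCH₂–OC(CH₃)₃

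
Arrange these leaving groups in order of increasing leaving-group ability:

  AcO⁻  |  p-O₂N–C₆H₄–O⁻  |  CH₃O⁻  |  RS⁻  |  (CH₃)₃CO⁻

(CH₃)₃CO⁻ < CH₃O⁻ < RS⁻ < p-O₂N–C₆H₄–O⁻ < AcO⁻

The more stable X⁻ (or X) is on its own — i.e. the weaker a base it is — the better a leaving group it makes.
AcO⁻: pKₐ(CH₃COOH) ≈ 4.8
p-O₂N–C₆H₄–O⁻: pKₐ(p-nitrophenol) ≈ 7.2
RS⁻: pKₐ(RSH (a thiol)) ≈ 10.5
CH₃O⁻: pKₐ(CH₃OH) ≈ 15.5
(CH₃)₃CO⁻: pKₐ(t-BuOH) ≈ 18
Reversing gives the worst-to-best order requested.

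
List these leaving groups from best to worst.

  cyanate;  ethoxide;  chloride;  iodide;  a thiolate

The more stable X⁻ (or X) is on its own — i.e. the weaker a base it is — the better a leaving group it makes.
iodide: pKₐ(HI) ≈ -10 — large, highly polarisable; very weak base
chloride: pKₐ(HCl) ≈ -7
cyanate: pKₐ(HOCN) ≈ 3.5 — resonance between N and O
a thiolate: pKₐ(RSH (a thiol)) ≈ 10.5 — moderately basic; rarely leaves without activation
ethoxide: pKₐ(CH₃CH₂OH) ≈ 16 — strong base; alkoxides do not leave unassisted

iodide > chloride > cyanate > a thiolate > ethoxide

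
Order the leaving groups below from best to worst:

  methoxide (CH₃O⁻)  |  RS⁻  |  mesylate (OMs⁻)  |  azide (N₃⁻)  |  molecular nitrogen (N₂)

molecular nitrogen (N₂): no meaningful conjugate acid; N₂ departs as an exceptionally stable neutral molecule
mesylate (OMs⁻): pKₐ(CH₃SO₃H (MsOH)) ≈ -1.9 — resonance-delocalised alkanesulfonate
azide (N₃⁻): pKₐ(HN₃) ≈ 4.7 — linear, resonance-stabilised
RS⁻: pKₐ(RSH (a thiol)) ≈ 10.5
methoxide (CH₃O⁻): pKₐ(CH₃OH) ≈ 15.5 — strong base; alkoxides do not leave unassisted

molecular nitrogen (N₂) > mesylate (OMs⁻) > azide (N₃⁻) > RS⁻ > methoxide (CH₃O⁻)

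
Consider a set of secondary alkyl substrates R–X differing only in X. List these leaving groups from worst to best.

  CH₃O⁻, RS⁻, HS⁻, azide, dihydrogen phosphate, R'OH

CH₃O⁻ < RS⁻ < HS⁻ < azide < dihydrogen phosphate < R'OH

The more stable X⁻ (or X) is on its own — i.e. the weaker a base it is — the better a leaving group it makes.
R'OH: pKₐ(R'OH₂⁺) ≈ -2.4
dihydrogen phosphate: pKₐ(H₃PO₄) ≈ 2.1 — moderate base; biological leaving group after further activation
azide: pKₐ(HN₃) ≈ 4.7 — linear, resonance-stabilised
HS⁻: pKₐ(H₂S) ≈ 7
RS⁻: pKₐ(RSH (a thiol)) ≈ 10.5 — moderately basic; rarely leaves without activation
CH₃O⁻: pKₐ(CH₃OH) ≈ 15.5 — strong base; alkoxides do not leave unassisted
Listed from poorest to best leaving group as asked.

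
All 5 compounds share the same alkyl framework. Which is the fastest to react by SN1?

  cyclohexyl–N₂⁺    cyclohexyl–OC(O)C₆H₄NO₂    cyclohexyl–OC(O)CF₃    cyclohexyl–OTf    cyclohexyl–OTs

cyclohexyl–N₂⁺

Same R in every case — rank the leaving groups.
Rank by basicity of the departing species: weakest base leaves most easily.
cyclohexyl–N₂⁺ loses N₂: no meaningful conjugate acid; N₂ departs as an exceptionally stable neutral molecule
cyclohexyl–OTf loses OTf⁻: pKₐ(CF₃SO₃H (triflic acid)) ≈ -14
cyclohexyl–OTs loses OTs⁻: pKₐ(p-CH₃C₆H₄SO₃H (TsOH)) ≈ -2.8
cyclohexyl–OC(O)CF₃ loses CF₃COO⁻: pKₐ(CF₃COOH) ≈ 0.2
cyclohexyl–OC(O)C₆H₄NO₂ loses p-O₂N–C₆H₄–COO⁻: pKₐ(p-nitrobenzoic acid) ≈ 3.4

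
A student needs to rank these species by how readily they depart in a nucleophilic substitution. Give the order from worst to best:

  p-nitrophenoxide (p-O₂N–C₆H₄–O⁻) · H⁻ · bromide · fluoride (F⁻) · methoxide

bromide: pKₐ(HBr) ≈ -9 — weak base; good leaving group
fluoride (F⁻): pKₐ(HF) ≈ 3.2
p-nitrophenoxide (p-O₂N–C₆H₄–O⁻): pKₐ(p-nitrophenol) ≈ 7.2 — nitro group delocalises the charge; the classic chromogenic LG
methoxide: pKₐ(CH₃OH) ≈ 15.5 — strong base; alkoxides do not leave unassisted
H⁻: pKₐ(H₂) ≈ 36
Reversing gives the worst-to-best order requested.

H⁻ < methoxide < p-nitrophenoxide (p-O₂N–C₆H₄–O⁻) < fluoride (F⁻) < bromide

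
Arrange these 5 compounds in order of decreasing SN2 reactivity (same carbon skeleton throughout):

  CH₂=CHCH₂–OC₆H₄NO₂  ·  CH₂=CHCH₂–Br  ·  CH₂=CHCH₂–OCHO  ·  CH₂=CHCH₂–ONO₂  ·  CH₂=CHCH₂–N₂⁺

The skeletons are identical, so relative rate is governed entirely by leaving-group ability.
A good leaving group is a weak base: the lower the pKₐ of its conjugate acid, the more readily it departs.
CH₂=CHCH₂–N₂⁺ loses N₂: no meaningful conjugate acid; N₂ departs as an exceptionally stable neutral molecule
CH₂=CHCH₂–Br loses Br⁻: pKₐ(HBr) ≈ -9
CH₂=CHCH₂–ONO₂ loses NO₃⁻: pKₐ(HNO₃) ≈ -1.3
CH₂=CHCH₂–OCHO loses HCOO⁻: pKₐ(HCOOH) ≈ 3.8
CH₂=CHCH₂–OC₆H₄NO₂ loses p-O₂N–C₆H₄–O⁻: pKₐ(p-nitrophenol) ≈ 7.2

CH₂=CHCH₂–N₂⁺ > CH₂=CHCH₂–Br > CH₂=CHCH₂–ONO₂ > CH₂=CHCH₂–OCHO > CH₂=CHCH₂–OC₆H₄NO₂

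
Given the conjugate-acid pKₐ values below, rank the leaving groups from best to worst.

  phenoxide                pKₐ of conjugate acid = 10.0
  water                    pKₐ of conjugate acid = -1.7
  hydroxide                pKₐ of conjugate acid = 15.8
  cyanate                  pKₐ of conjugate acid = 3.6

Lower conjugate-acid pKₐ ⇒ weaker base ⇒ better leaving group.
Sorting by the given values: water (-1.7), cyanate (3.6), phenoxide (10.0), hydroxide (15.8).

water > cyanate > phenoxide > hydroxide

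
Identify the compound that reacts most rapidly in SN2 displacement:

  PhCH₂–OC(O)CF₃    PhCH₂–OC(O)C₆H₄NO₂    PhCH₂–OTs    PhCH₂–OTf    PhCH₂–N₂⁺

PhCH₂–N₂⁺

Same R in every case — rank the leaving groups.
The more stable X⁻ (or X) is on its own — i.e. the weaker a base it is — the better a leaving group it makes.
PhCH₂–N₂⁺ loses N₂: no meaningful conjugate acid; N₂ departs as an exceptionally stable neutral molecule
PhCH₂–OTf loses OTf⁻: pKₐ(CF₃SO₃H (triflic acid)) ≈ -14
PhCH₂–OTs loses OTs⁻: pKₐ(p-CH₃C₆H₄SO₃H (TsOH)) ≈ -2.8
PhCH₂–OC(O)CF₃ loses CF₃COO⁻: pKₐ(CF₃COOH) ≈ 0.2
PhCH₂–OC(O)C₆H₄NO₂ loses p-O₂N–C₆H₄–COO⁻: pKₐ(p-nitrobenzoic acid) ≈ 3.4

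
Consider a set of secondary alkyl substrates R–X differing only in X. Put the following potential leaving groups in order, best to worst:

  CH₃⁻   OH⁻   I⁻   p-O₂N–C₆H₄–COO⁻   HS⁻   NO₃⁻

I⁻ > NO₃⁻ > p-O₂N–C₆H₄–COO⁻ > HS⁻ > OH⁻ > CH₃⁻

I⁻: pKₐ(HI) ≈ -10
NO₃⁻: pKₐ(HNO₃) ≈ -1.3
p-O₂N–C₆H₄–COO⁻: pKₐ(p-nitrobenzoic acid) ≈ 3.4
HS⁻: pKₐ(H₂S) ≈ 7
OH⁻: pKₐ(H₂O) ≈ 15.7
CH₃⁻: pKₐ(CH₄) ≈ 48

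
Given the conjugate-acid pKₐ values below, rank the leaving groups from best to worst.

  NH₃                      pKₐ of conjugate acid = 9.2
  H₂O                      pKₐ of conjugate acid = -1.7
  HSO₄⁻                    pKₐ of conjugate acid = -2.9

HSO₄⁻ > H₂O > NH₃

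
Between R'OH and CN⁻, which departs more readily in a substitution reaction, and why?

R'OH

R'OH is the better leaving group.
pKₐ(R'OH₂⁺) ≈ -2.4 versus pKₐ(HCN) ≈ 9.2: R'OH is the much weaker base.
Neutral; leaves from a protonated ether (an oxonium ion, R–O(H)R'⁺).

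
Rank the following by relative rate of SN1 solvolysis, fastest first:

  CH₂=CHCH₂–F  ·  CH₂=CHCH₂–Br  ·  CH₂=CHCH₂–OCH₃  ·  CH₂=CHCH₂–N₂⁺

Same R in every case — rank the leaving groups.
Leaving-group ability tracks the stability of the departed species; conjugate-acid pKₐ is the usual yardstick (lower pKₐ → better LG).
CH₂=CHCH₂–N₂⁺ loses N₂: no meaningful conjugate acid; N₂ departs as an exceptionally stable neutral molecule
CH₂=CHCH₂–Br loses Br⁻: pKₐ(HBr) ≈ -9
CH₂=CHCH₂–F loses F⁻: pKₐ(HF) ≈ 3.2
CH₂=CHCH₂–OCH₃ loses CH₃O⁻: pKₐ(CH₃OH) ≈ 15.5

CH₂=CHCH₂–N₂⁺ > CH₂=CHCH₂–Br > CH₂=CHCH₂–F > CH₂=CHCH₂–OCH₃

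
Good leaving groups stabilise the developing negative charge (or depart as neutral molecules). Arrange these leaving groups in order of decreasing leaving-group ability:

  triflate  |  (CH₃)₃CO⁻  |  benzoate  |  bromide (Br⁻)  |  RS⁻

Leaving-group ability tracks the stability of the departed species; conjugate-acid pKₐ is the usual yardstick (lower pKₐ → better LG).
triflate: pKₐ(CF₃SO₃H (triflic acid)) ≈ -14 — charge spread over three oxygens and a CF₃ group; the premier leaving group in synthesis
bromide (Br⁻): pKₐ(HBr) ≈ -9 — weak base; good leaving group
benzoate: pKₐ(C₆H₅COOH) ≈ 4.2 — aryl carboxylate
RS⁻: pKₐ(RSH (a thiol)) ≈ 10.5 — moderately basic; rarely leaves without activation
(CH₃)₃CO⁻: pKₐ(t-BuOH) ≈ 18 — bulky, strongly basic alkoxide

triflate > bromide (Br⁻) > benzoate > RS⁻ > (CH₃)₃CO⁻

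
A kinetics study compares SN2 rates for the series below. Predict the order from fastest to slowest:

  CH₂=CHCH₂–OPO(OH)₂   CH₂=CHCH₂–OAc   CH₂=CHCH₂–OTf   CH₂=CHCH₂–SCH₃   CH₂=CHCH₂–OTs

Same R in every case — rank the leaving groups.
The more stable X⁻ (or X) is on its own — i.e. the weaker a base it is — the better a leaving group it makes.
CH₂=CHCH₂–OTf loses OTf⁻: pKₐ(CF₃SO₃H (triflic acid)) ≈ -14
CH₂=CHCH₂–OTs loses OTs⁻: pKₐ(p-CH₃C₆H₄SO₃H (TsOH)) ≈ -2.8
CH₂=CHCH₂–OPO(OH)₂ loses H₂PO₄⁻: pKₐ(H₃PO₄) ≈ 2.1
CH₂=CHCH₂–OAc loses AcO⁻: pKₐ(CH₃COOH) ≈ 4.8
CH₂=CHCH₂–SCH₃ loses RS⁻: pKₐ(RSH (a thiol)) ≈ 10.5

CH₂=CHCH₂–OTf > CH₂=CHCH₂–OTs > CH₂=CHCH₂–OPO(OH)₂ > CH₂=CHCH₂–OAc > CH₂=CHCH₂–SCH₃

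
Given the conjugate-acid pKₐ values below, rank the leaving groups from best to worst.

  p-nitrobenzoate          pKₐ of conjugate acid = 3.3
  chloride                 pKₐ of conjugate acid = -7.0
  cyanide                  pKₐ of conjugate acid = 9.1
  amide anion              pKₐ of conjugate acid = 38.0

Lower conjugate-acid pKₐ ⇒ weaker base ⇒ better leaving group.
Sorting by the given values: chloride (-7.0), p-nitrobenzoate (3.3), cyanide (9.1), amide anion (38.0).

chloride > p-nitrobenzoate > cyanide > amide anion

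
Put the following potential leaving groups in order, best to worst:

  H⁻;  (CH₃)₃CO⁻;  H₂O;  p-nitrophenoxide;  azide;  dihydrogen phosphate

H₂O > dihydrogen phosphate > azide > p-nitrophenoxide > (CH₃)₃CO⁻ > H⁻

A good leaving group is a weak base: the lower the pKₐ of its conjugate acid, the more readily it departs.
H₂O: pKₐ(H₃O⁺) ≈ -1.7
dihydrogen phosphate: pKₐ(H₃PO₄) ≈ 2.1 — moderate base; biological leaving group after further activation
azide: pKₐ(HN₃) ≈ 4.7 — linear, resonance-stabilised
p-nitrophenoxide: pKₐ(p-nitrophenol) ≈ 7.2 — nitro group delocalises the charge; the classic chromogenic LG
(CH₃)₃CO⁻: pKₐ(t-BuOH) ≈ 18 — bulky, strongly basic alkoxide
H⁻: pKₐ(H₂) ≈ 36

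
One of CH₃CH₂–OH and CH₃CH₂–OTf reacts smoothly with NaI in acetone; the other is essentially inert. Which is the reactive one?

From CH₃CH₂–OH the departing group would be OH⁻ (pKₐ(H₂O) ≈ 15.7). Strong base; essentially never leaves without prior activation.
From CH₃CH₂–OTf the leaving group is OTf⁻ (pKₐ(CF₃SO₃H (triflic acid)) ≈ -14). Charge spread over three oxygens and a CF₃ group; the premier leaving group in synthesis.
(In practice CH₃CH₂–OTf is made from CH₃CH₂–OH by treatment with Tf₂O / 2,6-lutidine, converting the hydroxyl into a triflate.)

CH₃CH₂–OTf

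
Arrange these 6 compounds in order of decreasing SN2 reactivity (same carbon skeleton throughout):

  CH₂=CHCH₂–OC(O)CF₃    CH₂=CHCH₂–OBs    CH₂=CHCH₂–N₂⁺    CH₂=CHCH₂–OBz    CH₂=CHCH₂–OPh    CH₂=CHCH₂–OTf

CH₂=CHCH₂–N₂⁺ > CH₂=CHCH₂–OTf > CH₂=CHCH₂–OBs > CH₂=CHCH₂–OC(O)CF₃ > CH₂=CHCH₂–OBz > CH₂=CHCH₂–OPh

Identical carbon frameworks mean the comparison reduces to leaving-group quality.
Rank by basicity of the departing species: weakest base leaves most easily.
CH₂=CHCH₂–N₂⁺ loses N₂: no meaningful conjugate acid; N₂ departs as an exceptionally stable neutral molecule
CH₂=CHCH₂–OTf loses OTf⁻: pKₐ(CF₃SO₃H (triflic acid)) ≈ -14
CH₂=CHCH₂–OBs loses OBs⁻: pKₐ(p-BrC₆H₄SO₃H) ≈ -2.8
CH₂=CHCH₂–OC(O)CF₃ loses CF₃COO⁻: pKₐ(CF₃COOH) ≈ 0.2
CH₂=CHCH₂–OBz loses PhCOO⁻: pKₐ(C₆H₅COOH) ≈ 4.2
CH₂=CHCH₂–OPh loses PhO⁻: pKₐ(C₆H₅OH (phenol)) ≈ 10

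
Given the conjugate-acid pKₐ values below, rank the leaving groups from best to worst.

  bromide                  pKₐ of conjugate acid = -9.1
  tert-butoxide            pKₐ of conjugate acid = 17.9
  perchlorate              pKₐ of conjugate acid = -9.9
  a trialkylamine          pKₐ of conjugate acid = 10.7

Lower conjugate-acid pKₐ ⇒ weaker base ⇒ better leaving group.
Sorting by the given values: perchlorate (-9.9), bromide (-9.1), a trialkylamine (10.7), tert-butoxide (17.9).

perchlorate > bromide > a trialkylamine > tert-butoxide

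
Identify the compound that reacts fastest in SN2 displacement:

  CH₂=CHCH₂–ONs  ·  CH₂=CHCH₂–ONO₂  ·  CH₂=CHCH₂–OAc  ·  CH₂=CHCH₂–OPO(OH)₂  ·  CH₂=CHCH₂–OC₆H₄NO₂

With the same alkyl group throughout, only the leaving group differentiates the rates.
The more stable X⁻ (or X) is on its own — i.e. the weaker a base it is — the better a leaving group it makes.
CH₂=CHCH₂–ONs loses ONs⁻: pKₐ(p-O₂NC₆H₄SO₃H) ≈ -3.5
CH₂=CHCH₂–ONO₂ loses NO₃⁻: pKₐ(HNO₃) ≈ -1.3
CH₂=CHCH₂–OPO(OH)₂ loses H₂PO₄⁻: pKₐ(H₃PO₄) ≈ 2.1
CH₂=CHCH₂–OAc loses AcO⁻: pKₐ(CH₃COOH) ≈ 4.8
CH₂=CHCH₂–OC₆H₄NO₂ loses p-O₂N–C₆H₄–O⁻: pKₐ(p-nitrophenol) ≈ 7.2

CH₂=CHCH₂–ONs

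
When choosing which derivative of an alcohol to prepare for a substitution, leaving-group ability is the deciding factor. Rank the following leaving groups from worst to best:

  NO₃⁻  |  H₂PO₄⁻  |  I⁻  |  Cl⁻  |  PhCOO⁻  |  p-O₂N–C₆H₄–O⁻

p-O₂N–C₆H₄–O⁻ < PhCOO⁻ < H₂PO₄⁻ < NO₃⁻ < Cl⁻ < I⁻

A good leaving group is a weak base: the lower the pKₐ of its conjugate acid, the more readily it departs.
I⁻: pKₐ(HI) ≈ -10
Cl⁻: pKₐ(HCl) ≈ -7
NO₃⁻: pKₐ(HNO₃) ≈ -1.3
H₂PO₄⁻: pKₐ(H₃PO₄) ≈ 2.1 — moderate base; biological leaving group after further activation
PhCOO⁻: pKₐ(C₆H₅COOH) ≈ 4.2 — aryl carboxylate
p-O₂N–C₆H₄–O⁻: pKₐ(p-nitrophenol) ≈ 7.2 — nitro group delocalises the charge; the classic chromogenic LG
Reversing gives the worst-to-best order requested.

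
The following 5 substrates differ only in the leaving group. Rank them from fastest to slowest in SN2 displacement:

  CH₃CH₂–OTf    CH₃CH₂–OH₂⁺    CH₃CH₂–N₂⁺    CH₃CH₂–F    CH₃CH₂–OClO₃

CH₃CH₂–N₂⁺ > CH₃CH₂–OTf > CH₃CH₂–OClO₃ > CH₃CH₂–OH₂⁺ > CH₃CH₂–F

Same R in every case — rank the leaving groups.
The more stable X⁻ (or X) is on its own — i.e. the weaker a base it is — the better a leaving group it makes.
CH₃CH₂–N₂⁺ loses N₂: no meaningful conjugate acid; N₂ departs as an exceptionally stable neutral molecule
CH₃CH₂–OTf loses OTf⁻: pKₐ(CF₃SO₃H (triflic acid)) ≈ -14
CH₃CH₂–OClO₃ loses ClO₄⁻: pKₐ(HClO₄) ≈ -10
CH₃CH₂–OH₂⁺ loses H₂O: pKₐ(H₃O⁺) ≈ -1.7
CH₃CH₂–F loses F⁻: pKₐ(HF) ≈ 3.2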